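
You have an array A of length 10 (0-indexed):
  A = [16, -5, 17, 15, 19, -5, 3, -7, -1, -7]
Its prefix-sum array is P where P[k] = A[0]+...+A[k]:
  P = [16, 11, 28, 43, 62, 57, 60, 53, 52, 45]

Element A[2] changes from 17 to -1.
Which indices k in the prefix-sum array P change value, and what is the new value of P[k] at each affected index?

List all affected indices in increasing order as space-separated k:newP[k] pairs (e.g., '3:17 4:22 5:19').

P[k] = A[0] + ... + A[k]
P[k] includes A[2] iff k >= 2
Affected indices: 2, 3, ..., 9; delta = -18
  P[2]: 28 + -18 = 10
  P[3]: 43 + -18 = 25
  P[4]: 62 + -18 = 44
  P[5]: 57 + -18 = 39
  P[6]: 60 + -18 = 42
  P[7]: 53 + -18 = 35
  P[8]: 52 + -18 = 34
  P[9]: 45 + -18 = 27

Answer: 2:10 3:25 4:44 5:39 6:42 7:35 8:34 9:27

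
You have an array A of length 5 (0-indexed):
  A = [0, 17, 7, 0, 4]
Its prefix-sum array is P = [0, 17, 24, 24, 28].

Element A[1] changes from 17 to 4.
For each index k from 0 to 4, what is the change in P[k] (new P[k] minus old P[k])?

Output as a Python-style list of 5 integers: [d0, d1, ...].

Element change: A[1] 17 -> 4, delta = -13
For k < 1: P[k] unchanged, delta_P[k] = 0
For k >= 1: P[k] shifts by exactly -13
Delta array: [0, -13, -13, -13, -13]

Answer: [0, -13, -13, -13, -13]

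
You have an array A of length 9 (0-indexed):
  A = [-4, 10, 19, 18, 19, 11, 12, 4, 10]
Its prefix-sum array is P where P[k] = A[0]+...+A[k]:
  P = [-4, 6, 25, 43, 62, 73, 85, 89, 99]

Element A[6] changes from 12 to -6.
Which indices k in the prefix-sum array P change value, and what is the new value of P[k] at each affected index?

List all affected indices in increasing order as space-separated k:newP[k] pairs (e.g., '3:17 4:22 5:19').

Answer: 6:67 7:71 8:81

Derivation:
P[k] = A[0] + ... + A[k]
P[k] includes A[6] iff k >= 6
Affected indices: 6, 7, ..., 8; delta = -18
  P[6]: 85 + -18 = 67
  P[7]: 89 + -18 = 71
  P[8]: 99 + -18 = 81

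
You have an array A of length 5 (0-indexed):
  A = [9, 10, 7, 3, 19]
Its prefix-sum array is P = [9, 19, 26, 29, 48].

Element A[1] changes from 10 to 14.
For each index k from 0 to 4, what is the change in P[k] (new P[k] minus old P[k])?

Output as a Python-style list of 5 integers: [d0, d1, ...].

Answer: [0, 4, 4, 4, 4]

Derivation:
Element change: A[1] 10 -> 14, delta = 4
For k < 1: P[k] unchanged, delta_P[k] = 0
For k >= 1: P[k] shifts by exactly 4
Delta array: [0, 4, 4, 4, 4]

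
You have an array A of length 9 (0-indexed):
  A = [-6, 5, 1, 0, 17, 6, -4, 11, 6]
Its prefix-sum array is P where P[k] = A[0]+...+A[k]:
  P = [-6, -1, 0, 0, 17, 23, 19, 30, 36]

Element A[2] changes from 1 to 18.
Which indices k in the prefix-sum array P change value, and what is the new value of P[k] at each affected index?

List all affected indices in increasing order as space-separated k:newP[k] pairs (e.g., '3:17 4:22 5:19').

P[k] = A[0] + ... + A[k]
P[k] includes A[2] iff k >= 2
Affected indices: 2, 3, ..., 8; delta = 17
  P[2]: 0 + 17 = 17
  P[3]: 0 + 17 = 17
  P[4]: 17 + 17 = 34
  P[5]: 23 + 17 = 40
  P[6]: 19 + 17 = 36
  P[7]: 30 + 17 = 47
  P[8]: 36 + 17 = 53

Answer: 2:17 3:17 4:34 5:40 6:36 7:47 8:53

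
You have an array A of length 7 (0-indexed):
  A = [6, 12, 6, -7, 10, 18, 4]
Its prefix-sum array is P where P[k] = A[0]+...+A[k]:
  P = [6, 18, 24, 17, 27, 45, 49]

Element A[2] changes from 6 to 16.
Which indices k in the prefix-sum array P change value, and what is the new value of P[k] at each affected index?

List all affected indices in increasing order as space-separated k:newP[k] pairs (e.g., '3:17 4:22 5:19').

P[k] = A[0] + ... + A[k]
P[k] includes A[2] iff k >= 2
Affected indices: 2, 3, ..., 6; delta = 10
  P[2]: 24 + 10 = 34
  P[3]: 17 + 10 = 27
  P[4]: 27 + 10 = 37
  P[5]: 45 + 10 = 55
  P[6]: 49 + 10 = 59

Answer: 2:34 3:27 4:37 5:55 6:59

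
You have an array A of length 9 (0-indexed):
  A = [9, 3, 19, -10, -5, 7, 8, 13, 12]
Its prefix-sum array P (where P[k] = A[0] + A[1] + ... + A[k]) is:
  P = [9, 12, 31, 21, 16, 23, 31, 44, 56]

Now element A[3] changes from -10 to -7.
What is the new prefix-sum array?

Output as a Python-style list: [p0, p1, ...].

Change: A[3] -10 -> -7, delta = 3
P[k] for k < 3: unchanged (A[3] not included)
P[k] for k >= 3: shift by delta = 3
  P[0] = 9 + 0 = 9
  P[1] = 12 + 0 = 12
  P[2] = 31 + 0 = 31
  P[3] = 21 + 3 = 24
  P[4] = 16 + 3 = 19
  P[5] = 23 + 3 = 26
  P[6] = 31 + 3 = 34
  P[7] = 44 + 3 = 47
  P[8] = 56 + 3 = 59

Answer: [9, 12, 31, 24, 19, 26, 34, 47, 59]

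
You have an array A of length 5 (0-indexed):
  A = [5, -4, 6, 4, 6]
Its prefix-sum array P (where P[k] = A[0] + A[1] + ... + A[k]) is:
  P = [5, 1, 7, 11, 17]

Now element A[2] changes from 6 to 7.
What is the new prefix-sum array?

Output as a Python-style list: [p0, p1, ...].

Change: A[2] 6 -> 7, delta = 1
P[k] for k < 2: unchanged (A[2] not included)
P[k] for k >= 2: shift by delta = 1
  P[0] = 5 + 0 = 5
  P[1] = 1 + 0 = 1
  P[2] = 7 + 1 = 8
  P[3] = 11 + 1 = 12
  P[4] = 17 + 1 = 18

Answer: [5, 1, 8, 12, 18]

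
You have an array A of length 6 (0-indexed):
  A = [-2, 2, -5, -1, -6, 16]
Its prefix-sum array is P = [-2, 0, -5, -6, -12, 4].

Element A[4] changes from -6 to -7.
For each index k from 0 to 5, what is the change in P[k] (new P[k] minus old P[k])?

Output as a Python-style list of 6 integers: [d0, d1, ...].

Answer: [0, 0, 0, 0, -1, -1]

Derivation:
Element change: A[4] -6 -> -7, delta = -1
For k < 4: P[k] unchanged, delta_P[k] = 0
For k >= 4: P[k] shifts by exactly -1
Delta array: [0, 0, 0, 0, -1, -1]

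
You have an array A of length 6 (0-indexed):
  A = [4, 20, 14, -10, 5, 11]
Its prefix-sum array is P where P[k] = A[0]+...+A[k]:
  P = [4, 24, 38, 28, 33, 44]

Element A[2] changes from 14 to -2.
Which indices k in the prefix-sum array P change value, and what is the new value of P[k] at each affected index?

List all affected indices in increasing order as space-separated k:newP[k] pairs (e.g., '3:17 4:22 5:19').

P[k] = A[0] + ... + A[k]
P[k] includes A[2] iff k >= 2
Affected indices: 2, 3, ..., 5; delta = -16
  P[2]: 38 + -16 = 22
  P[3]: 28 + -16 = 12
  P[4]: 33 + -16 = 17
  P[5]: 44 + -16 = 28

Answer: 2:22 3:12 4:17 5:28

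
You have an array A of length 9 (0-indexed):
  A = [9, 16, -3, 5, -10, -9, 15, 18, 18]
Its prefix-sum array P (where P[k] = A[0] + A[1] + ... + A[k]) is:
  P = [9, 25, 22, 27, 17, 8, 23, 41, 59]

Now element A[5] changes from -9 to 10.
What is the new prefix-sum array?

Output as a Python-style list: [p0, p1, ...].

Change: A[5] -9 -> 10, delta = 19
P[k] for k < 5: unchanged (A[5] not included)
P[k] for k >= 5: shift by delta = 19
  P[0] = 9 + 0 = 9
  P[1] = 25 + 0 = 25
  P[2] = 22 + 0 = 22
  P[3] = 27 + 0 = 27
  P[4] = 17 + 0 = 17
  P[5] = 8 + 19 = 27
  P[6] = 23 + 19 = 42
  P[7] = 41 + 19 = 60
  P[8] = 59 + 19 = 78

Answer: [9, 25, 22, 27, 17, 27, 42, 60, 78]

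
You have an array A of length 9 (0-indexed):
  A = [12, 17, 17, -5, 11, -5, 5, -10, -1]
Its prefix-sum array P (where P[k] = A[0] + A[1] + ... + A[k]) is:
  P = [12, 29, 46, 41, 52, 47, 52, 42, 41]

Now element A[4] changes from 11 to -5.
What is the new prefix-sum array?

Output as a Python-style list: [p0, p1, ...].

Change: A[4] 11 -> -5, delta = -16
P[k] for k < 4: unchanged (A[4] not included)
P[k] for k >= 4: shift by delta = -16
  P[0] = 12 + 0 = 12
  P[1] = 29 + 0 = 29
  P[2] = 46 + 0 = 46
  P[3] = 41 + 0 = 41
  P[4] = 52 + -16 = 36
  P[5] = 47 + -16 = 31
  P[6] = 52 + -16 = 36
  P[7] = 42 + -16 = 26
  P[8] = 41 + -16 = 25

Answer: [12, 29, 46, 41, 36, 31, 36, 26, 25]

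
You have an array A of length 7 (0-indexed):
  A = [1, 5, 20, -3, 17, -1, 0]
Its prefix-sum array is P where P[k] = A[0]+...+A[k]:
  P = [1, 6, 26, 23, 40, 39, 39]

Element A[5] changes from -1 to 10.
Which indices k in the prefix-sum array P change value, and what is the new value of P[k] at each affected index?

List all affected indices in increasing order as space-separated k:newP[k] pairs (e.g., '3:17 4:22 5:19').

P[k] = A[0] + ... + A[k]
P[k] includes A[5] iff k >= 5
Affected indices: 5, 6, ..., 6; delta = 11
  P[5]: 39 + 11 = 50
  P[6]: 39 + 11 = 50

Answer: 5:50 6:50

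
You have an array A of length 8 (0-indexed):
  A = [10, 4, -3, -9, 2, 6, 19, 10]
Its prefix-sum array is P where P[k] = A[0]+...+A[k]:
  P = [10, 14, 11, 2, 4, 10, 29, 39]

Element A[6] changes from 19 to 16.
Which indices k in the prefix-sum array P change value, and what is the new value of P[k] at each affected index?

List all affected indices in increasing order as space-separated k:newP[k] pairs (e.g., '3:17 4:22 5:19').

P[k] = A[0] + ... + A[k]
P[k] includes A[6] iff k >= 6
Affected indices: 6, 7, ..., 7; delta = -3
  P[6]: 29 + -3 = 26
  P[7]: 39 + -3 = 36

Answer: 6:26 7:36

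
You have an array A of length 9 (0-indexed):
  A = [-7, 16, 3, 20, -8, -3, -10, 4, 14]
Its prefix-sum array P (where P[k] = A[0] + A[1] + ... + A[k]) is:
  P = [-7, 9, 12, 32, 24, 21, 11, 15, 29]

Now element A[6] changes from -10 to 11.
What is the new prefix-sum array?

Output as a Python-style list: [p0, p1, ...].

Change: A[6] -10 -> 11, delta = 21
P[k] for k < 6: unchanged (A[6] not included)
P[k] for k >= 6: shift by delta = 21
  P[0] = -7 + 0 = -7
  P[1] = 9 + 0 = 9
  P[2] = 12 + 0 = 12
  P[3] = 32 + 0 = 32
  P[4] = 24 + 0 = 24
  P[5] = 21 + 0 = 21
  P[6] = 11 + 21 = 32
  P[7] = 15 + 21 = 36
  P[8] = 29 + 21 = 50

Answer: [-7, 9, 12, 32, 24, 21, 32, 36, 50]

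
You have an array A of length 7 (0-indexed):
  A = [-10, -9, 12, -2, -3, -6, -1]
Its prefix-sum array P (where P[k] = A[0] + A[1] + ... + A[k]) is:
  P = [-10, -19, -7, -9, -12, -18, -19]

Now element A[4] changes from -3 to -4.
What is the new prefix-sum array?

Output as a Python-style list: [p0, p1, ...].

Change: A[4] -3 -> -4, delta = -1
P[k] for k < 4: unchanged (A[4] not included)
P[k] for k >= 4: shift by delta = -1
  P[0] = -10 + 0 = -10
  P[1] = -19 + 0 = -19
  P[2] = -7 + 0 = -7
  P[3] = -9 + 0 = -9
  P[4] = -12 + -1 = -13
  P[5] = -18 + -1 = -19
  P[6] = -19 + -1 = -20

Answer: [-10, -19, -7, -9, -13, -19, -20]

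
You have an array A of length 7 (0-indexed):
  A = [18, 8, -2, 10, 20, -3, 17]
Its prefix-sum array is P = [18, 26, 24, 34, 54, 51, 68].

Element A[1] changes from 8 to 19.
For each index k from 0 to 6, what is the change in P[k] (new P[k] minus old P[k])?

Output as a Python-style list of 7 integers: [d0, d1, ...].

Answer: [0, 11, 11, 11, 11, 11, 11]

Derivation:
Element change: A[1] 8 -> 19, delta = 11
For k < 1: P[k] unchanged, delta_P[k] = 0
For k >= 1: P[k] shifts by exactly 11
Delta array: [0, 11, 11, 11, 11, 11, 11]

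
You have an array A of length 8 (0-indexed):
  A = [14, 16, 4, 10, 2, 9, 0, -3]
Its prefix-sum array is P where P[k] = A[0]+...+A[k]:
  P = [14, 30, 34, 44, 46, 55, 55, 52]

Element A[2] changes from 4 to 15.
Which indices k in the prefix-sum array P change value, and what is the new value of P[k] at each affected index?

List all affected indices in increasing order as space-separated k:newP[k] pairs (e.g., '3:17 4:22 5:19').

Answer: 2:45 3:55 4:57 5:66 6:66 7:63

Derivation:
P[k] = A[0] + ... + A[k]
P[k] includes A[2] iff k >= 2
Affected indices: 2, 3, ..., 7; delta = 11
  P[2]: 34 + 11 = 45
  P[3]: 44 + 11 = 55
  P[4]: 46 + 11 = 57
  P[5]: 55 + 11 = 66
  P[6]: 55 + 11 = 66
  P[7]: 52 + 11 = 63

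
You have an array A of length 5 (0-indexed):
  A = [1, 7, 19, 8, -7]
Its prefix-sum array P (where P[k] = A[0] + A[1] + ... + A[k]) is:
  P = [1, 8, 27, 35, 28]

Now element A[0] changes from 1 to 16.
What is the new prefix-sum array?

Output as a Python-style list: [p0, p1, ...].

Answer: [16, 23, 42, 50, 43]

Derivation:
Change: A[0] 1 -> 16, delta = 15
P[k] for k < 0: unchanged (A[0] not included)
P[k] for k >= 0: shift by delta = 15
  P[0] = 1 + 15 = 16
  P[1] = 8 + 15 = 23
  P[2] = 27 + 15 = 42
  P[3] = 35 + 15 = 50
  P[4] = 28 + 15 = 43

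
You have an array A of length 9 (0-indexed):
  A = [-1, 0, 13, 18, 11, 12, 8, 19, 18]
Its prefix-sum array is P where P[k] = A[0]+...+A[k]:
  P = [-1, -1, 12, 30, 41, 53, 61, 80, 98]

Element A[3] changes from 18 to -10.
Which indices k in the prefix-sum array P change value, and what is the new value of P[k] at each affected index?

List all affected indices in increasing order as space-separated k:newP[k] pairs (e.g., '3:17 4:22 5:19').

Answer: 3:2 4:13 5:25 6:33 7:52 8:70

Derivation:
P[k] = A[0] + ... + A[k]
P[k] includes A[3] iff k >= 3
Affected indices: 3, 4, ..., 8; delta = -28
  P[3]: 30 + -28 = 2
  P[4]: 41 + -28 = 13
  P[5]: 53 + -28 = 25
  P[6]: 61 + -28 = 33
  P[7]: 80 + -28 = 52
  P[8]: 98 + -28 = 70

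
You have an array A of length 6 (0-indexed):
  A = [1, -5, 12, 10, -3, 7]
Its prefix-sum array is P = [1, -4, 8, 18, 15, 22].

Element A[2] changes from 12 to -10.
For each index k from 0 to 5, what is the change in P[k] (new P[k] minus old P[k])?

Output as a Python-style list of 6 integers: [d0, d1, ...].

Answer: [0, 0, -22, -22, -22, -22]

Derivation:
Element change: A[2] 12 -> -10, delta = -22
For k < 2: P[k] unchanged, delta_P[k] = 0
For k >= 2: P[k] shifts by exactly -22
Delta array: [0, 0, -22, -22, -22, -22]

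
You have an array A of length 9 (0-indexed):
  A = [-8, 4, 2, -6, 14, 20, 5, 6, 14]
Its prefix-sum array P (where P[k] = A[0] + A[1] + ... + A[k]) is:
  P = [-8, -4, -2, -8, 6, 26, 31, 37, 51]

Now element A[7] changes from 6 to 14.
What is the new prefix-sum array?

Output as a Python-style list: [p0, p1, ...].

Answer: [-8, -4, -2, -8, 6, 26, 31, 45, 59]

Derivation:
Change: A[7] 6 -> 14, delta = 8
P[k] for k < 7: unchanged (A[7] not included)
P[k] for k >= 7: shift by delta = 8
  P[0] = -8 + 0 = -8
  P[1] = -4 + 0 = -4
  P[2] = -2 + 0 = -2
  P[3] = -8 + 0 = -8
  P[4] = 6 + 0 = 6
  P[5] = 26 + 0 = 26
  P[6] = 31 + 0 = 31
  P[7] = 37 + 8 = 45
  P[8] = 51 + 8 = 59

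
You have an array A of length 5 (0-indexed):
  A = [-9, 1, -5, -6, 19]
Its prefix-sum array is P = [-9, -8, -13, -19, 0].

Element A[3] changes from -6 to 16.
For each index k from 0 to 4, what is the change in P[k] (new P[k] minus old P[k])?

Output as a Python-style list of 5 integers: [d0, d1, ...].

Element change: A[3] -6 -> 16, delta = 22
For k < 3: P[k] unchanged, delta_P[k] = 0
For k >= 3: P[k] shifts by exactly 22
Delta array: [0, 0, 0, 22, 22]

Answer: [0, 0, 0, 22, 22]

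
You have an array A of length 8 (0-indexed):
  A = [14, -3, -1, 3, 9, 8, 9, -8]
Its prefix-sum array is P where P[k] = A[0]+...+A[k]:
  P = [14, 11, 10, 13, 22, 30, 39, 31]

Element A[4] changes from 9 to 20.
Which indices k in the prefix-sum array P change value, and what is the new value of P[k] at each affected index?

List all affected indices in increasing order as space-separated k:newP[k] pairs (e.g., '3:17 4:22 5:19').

Answer: 4:33 5:41 6:50 7:42

Derivation:
P[k] = A[0] + ... + A[k]
P[k] includes A[4] iff k >= 4
Affected indices: 4, 5, ..., 7; delta = 11
  P[4]: 22 + 11 = 33
  P[5]: 30 + 11 = 41
  P[6]: 39 + 11 = 50
  P[7]: 31 + 11 = 42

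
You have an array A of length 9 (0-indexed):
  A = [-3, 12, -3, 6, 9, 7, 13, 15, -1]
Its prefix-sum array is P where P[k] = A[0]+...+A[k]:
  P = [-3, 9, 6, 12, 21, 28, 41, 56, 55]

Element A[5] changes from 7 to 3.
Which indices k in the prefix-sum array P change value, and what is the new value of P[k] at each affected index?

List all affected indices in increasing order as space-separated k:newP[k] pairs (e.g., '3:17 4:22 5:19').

P[k] = A[0] + ... + A[k]
P[k] includes A[5] iff k >= 5
Affected indices: 5, 6, ..., 8; delta = -4
  P[5]: 28 + -4 = 24
  P[6]: 41 + -4 = 37
  P[7]: 56 + -4 = 52
  P[8]: 55 + -4 = 51

Answer: 5:24 6:37 7:52 8:51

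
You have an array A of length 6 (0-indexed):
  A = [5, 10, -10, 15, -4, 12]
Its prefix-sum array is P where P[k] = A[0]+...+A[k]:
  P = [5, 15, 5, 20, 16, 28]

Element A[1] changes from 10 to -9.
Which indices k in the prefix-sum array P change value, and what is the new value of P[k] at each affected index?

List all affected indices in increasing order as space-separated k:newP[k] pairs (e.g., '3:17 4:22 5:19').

P[k] = A[0] + ... + A[k]
P[k] includes A[1] iff k >= 1
Affected indices: 1, 2, ..., 5; delta = -19
  P[1]: 15 + -19 = -4
  P[2]: 5 + -19 = -14
  P[3]: 20 + -19 = 1
  P[4]: 16 + -19 = -3
  P[5]: 28 + -19 = 9

Answer: 1:-4 2:-14 3:1 4:-3 5:9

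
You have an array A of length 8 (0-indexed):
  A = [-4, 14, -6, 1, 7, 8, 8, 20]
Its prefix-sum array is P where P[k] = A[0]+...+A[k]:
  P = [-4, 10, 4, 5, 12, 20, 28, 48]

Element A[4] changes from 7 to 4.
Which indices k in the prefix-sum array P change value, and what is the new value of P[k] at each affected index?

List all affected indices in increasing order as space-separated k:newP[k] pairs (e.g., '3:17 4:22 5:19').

P[k] = A[0] + ... + A[k]
P[k] includes A[4] iff k >= 4
Affected indices: 4, 5, ..., 7; delta = -3
  P[4]: 12 + -3 = 9
  P[5]: 20 + -3 = 17
  P[6]: 28 + -3 = 25
  P[7]: 48 + -3 = 45

Answer: 4:9 5:17 6:25 7:45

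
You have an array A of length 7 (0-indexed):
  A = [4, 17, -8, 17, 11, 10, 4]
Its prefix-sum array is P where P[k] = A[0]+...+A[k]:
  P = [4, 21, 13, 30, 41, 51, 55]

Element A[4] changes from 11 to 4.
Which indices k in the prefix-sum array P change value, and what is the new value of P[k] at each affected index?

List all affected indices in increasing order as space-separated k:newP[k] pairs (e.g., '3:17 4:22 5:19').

P[k] = A[0] + ... + A[k]
P[k] includes A[4] iff k >= 4
Affected indices: 4, 5, ..., 6; delta = -7
  P[4]: 41 + -7 = 34
  P[5]: 51 + -7 = 44
  P[6]: 55 + -7 = 48

Answer: 4:34 5:44 6:48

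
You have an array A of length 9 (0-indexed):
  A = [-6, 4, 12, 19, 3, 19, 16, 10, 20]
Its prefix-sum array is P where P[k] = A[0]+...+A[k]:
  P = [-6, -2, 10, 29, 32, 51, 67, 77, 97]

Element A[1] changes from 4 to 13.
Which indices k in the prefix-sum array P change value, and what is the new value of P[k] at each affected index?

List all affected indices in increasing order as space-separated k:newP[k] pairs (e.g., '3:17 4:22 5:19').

Answer: 1:7 2:19 3:38 4:41 5:60 6:76 7:86 8:106

Derivation:
P[k] = A[0] + ... + A[k]
P[k] includes A[1] iff k >= 1
Affected indices: 1, 2, ..., 8; delta = 9
  P[1]: -2 + 9 = 7
  P[2]: 10 + 9 = 19
  P[3]: 29 + 9 = 38
  P[4]: 32 + 9 = 41
  P[5]: 51 + 9 = 60
  P[6]: 67 + 9 = 76
  P[7]: 77 + 9 = 86
  P[8]: 97 + 9 = 106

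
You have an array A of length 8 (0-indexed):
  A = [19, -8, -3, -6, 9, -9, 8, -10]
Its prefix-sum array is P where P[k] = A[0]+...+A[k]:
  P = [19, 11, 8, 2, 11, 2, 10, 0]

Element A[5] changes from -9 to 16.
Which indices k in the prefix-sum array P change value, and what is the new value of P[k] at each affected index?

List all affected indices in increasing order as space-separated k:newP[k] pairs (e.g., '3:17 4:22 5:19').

P[k] = A[0] + ... + A[k]
P[k] includes A[5] iff k >= 5
Affected indices: 5, 6, ..., 7; delta = 25
  P[5]: 2 + 25 = 27
  P[6]: 10 + 25 = 35
  P[7]: 0 + 25 = 25

Answer: 5:27 6:35 7:25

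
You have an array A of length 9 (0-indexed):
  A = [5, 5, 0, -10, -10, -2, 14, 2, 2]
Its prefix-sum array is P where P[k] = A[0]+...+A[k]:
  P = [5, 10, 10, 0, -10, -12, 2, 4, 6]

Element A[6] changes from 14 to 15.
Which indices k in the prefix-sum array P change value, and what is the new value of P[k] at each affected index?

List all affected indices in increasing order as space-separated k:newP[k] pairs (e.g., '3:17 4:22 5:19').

P[k] = A[0] + ... + A[k]
P[k] includes A[6] iff k >= 6
Affected indices: 6, 7, ..., 8; delta = 1
  P[6]: 2 + 1 = 3
  P[7]: 4 + 1 = 5
  P[8]: 6 + 1 = 7

Answer: 6:3 7:5 8:7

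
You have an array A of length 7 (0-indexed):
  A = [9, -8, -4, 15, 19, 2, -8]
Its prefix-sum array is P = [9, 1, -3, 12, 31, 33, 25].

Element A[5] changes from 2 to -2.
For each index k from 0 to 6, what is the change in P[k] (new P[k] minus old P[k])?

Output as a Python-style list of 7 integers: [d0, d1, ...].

Answer: [0, 0, 0, 0, 0, -4, -4]

Derivation:
Element change: A[5] 2 -> -2, delta = -4
For k < 5: P[k] unchanged, delta_P[k] = 0
For k >= 5: P[k] shifts by exactly -4
Delta array: [0, 0, 0, 0, 0, -4, -4]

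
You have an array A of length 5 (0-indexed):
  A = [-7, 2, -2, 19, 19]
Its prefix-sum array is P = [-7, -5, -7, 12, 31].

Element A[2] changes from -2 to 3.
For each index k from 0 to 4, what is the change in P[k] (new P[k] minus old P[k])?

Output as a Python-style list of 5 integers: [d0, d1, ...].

Answer: [0, 0, 5, 5, 5]

Derivation:
Element change: A[2] -2 -> 3, delta = 5
For k < 2: P[k] unchanged, delta_P[k] = 0
For k >= 2: P[k] shifts by exactly 5
Delta array: [0, 0, 5, 5, 5]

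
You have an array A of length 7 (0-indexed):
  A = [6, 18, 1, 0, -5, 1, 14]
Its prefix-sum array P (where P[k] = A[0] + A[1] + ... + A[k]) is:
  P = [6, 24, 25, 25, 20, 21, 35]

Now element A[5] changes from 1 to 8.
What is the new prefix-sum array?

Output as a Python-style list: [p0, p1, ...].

Change: A[5] 1 -> 8, delta = 7
P[k] for k < 5: unchanged (A[5] not included)
P[k] for k >= 5: shift by delta = 7
  P[0] = 6 + 0 = 6
  P[1] = 24 + 0 = 24
  P[2] = 25 + 0 = 25
  P[3] = 25 + 0 = 25
  P[4] = 20 + 0 = 20
  P[5] = 21 + 7 = 28
  P[6] = 35 + 7 = 42

Answer: [6, 24, 25, 25, 20, 28, 42]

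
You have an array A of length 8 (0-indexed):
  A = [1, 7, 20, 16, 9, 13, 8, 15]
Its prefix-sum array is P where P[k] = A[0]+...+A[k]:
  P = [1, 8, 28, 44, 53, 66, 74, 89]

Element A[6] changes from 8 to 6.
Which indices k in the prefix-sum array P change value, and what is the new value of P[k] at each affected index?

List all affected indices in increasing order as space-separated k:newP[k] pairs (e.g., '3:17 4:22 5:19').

Answer: 6:72 7:87

Derivation:
P[k] = A[0] + ... + A[k]
P[k] includes A[6] iff k >= 6
Affected indices: 6, 7, ..., 7; delta = -2
  P[6]: 74 + -2 = 72
  P[7]: 89 + -2 = 87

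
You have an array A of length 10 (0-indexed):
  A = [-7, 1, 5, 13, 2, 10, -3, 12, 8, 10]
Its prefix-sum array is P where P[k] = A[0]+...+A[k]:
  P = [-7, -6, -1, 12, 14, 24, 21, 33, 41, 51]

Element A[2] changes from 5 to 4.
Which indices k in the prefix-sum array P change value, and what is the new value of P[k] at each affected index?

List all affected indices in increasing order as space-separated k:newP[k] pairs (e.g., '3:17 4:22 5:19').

P[k] = A[0] + ... + A[k]
P[k] includes A[2] iff k >= 2
Affected indices: 2, 3, ..., 9; delta = -1
  P[2]: -1 + -1 = -2
  P[3]: 12 + -1 = 11
  P[4]: 14 + -1 = 13
  P[5]: 24 + -1 = 23
  P[6]: 21 + -1 = 20
  P[7]: 33 + -1 = 32
  P[8]: 41 + -1 = 40
  P[9]: 51 + -1 = 50

Answer: 2:-2 3:11 4:13 5:23 6:20 7:32 8:40 9:50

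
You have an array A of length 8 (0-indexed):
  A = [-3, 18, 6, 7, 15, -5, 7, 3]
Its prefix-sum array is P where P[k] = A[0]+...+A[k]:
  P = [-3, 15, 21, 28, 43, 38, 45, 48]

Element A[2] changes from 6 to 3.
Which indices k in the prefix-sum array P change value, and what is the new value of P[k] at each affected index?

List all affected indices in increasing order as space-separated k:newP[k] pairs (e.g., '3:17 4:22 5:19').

P[k] = A[0] + ... + A[k]
P[k] includes A[2] iff k >= 2
Affected indices: 2, 3, ..., 7; delta = -3
  P[2]: 21 + -3 = 18
  P[3]: 28 + -3 = 25
  P[4]: 43 + -3 = 40
  P[5]: 38 + -3 = 35
  P[6]: 45 + -3 = 42
  P[7]: 48 + -3 = 45

Answer: 2:18 3:25 4:40 5:35 6:42 7:45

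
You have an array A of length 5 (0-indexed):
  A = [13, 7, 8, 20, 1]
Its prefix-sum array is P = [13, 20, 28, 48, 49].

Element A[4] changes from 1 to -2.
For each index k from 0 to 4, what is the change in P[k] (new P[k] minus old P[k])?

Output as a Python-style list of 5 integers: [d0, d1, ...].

Answer: [0, 0, 0, 0, -3]

Derivation:
Element change: A[4] 1 -> -2, delta = -3
For k < 4: P[k] unchanged, delta_P[k] = 0
For k >= 4: P[k] shifts by exactly -3
Delta array: [0, 0, 0, 0, -3]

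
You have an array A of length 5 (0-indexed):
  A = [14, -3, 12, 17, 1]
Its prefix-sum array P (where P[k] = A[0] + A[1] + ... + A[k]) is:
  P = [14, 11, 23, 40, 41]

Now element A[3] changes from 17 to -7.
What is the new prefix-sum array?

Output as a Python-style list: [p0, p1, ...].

Answer: [14, 11, 23, 16, 17]

Derivation:
Change: A[3] 17 -> -7, delta = -24
P[k] for k < 3: unchanged (A[3] not included)
P[k] for k >= 3: shift by delta = -24
  P[0] = 14 + 0 = 14
  P[1] = 11 + 0 = 11
  P[2] = 23 + 0 = 23
  P[3] = 40 + -24 = 16
  P[4] = 41 + -24 = 17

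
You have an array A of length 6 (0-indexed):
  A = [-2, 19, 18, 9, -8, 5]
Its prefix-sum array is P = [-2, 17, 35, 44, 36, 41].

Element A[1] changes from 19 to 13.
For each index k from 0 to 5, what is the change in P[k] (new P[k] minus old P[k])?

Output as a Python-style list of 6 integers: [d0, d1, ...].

Answer: [0, -6, -6, -6, -6, -6]

Derivation:
Element change: A[1] 19 -> 13, delta = -6
For k < 1: P[k] unchanged, delta_P[k] = 0
For k >= 1: P[k] shifts by exactly -6
Delta array: [0, -6, -6, -6, -6, -6]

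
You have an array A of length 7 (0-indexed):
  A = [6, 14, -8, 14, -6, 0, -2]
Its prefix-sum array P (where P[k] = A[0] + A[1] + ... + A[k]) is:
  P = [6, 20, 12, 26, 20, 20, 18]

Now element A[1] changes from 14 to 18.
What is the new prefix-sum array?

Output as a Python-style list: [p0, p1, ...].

Change: A[1] 14 -> 18, delta = 4
P[k] for k < 1: unchanged (A[1] not included)
P[k] for k >= 1: shift by delta = 4
  P[0] = 6 + 0 = 6
  P[1] = 20 + 4 = 24
  P[2] = 12 + 4 = 16
  P[3] = 26 + 4 = 30
  P[4] = 20 + 4 = 24
  P[5] = 20 + 4 = 24
  P[6] = 18 + 4 = 22

Answer: [6, 24, 16, 30, 24, 24, 22]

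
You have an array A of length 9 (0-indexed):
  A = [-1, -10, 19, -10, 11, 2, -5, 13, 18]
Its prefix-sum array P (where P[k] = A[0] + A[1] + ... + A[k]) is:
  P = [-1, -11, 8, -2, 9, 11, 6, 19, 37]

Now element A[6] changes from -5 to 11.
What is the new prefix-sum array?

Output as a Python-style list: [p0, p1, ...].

Answer: [-1, -11, 8, -2, 9, 11, 22, 35, 53]

Derivation:
Change: A[6] -5 -> 11, delta = 16
P[k] for k < 6: unchanged (A[6] not included)
P[k] for k >= 6: shift by delta = 16
  P[0] = -1 + 0 = -1
  P[1] = -11 + 0 = -11
  P[2] = 8 + 0 = 8
  P[3] = -2 + 0 = -2
  P[4] = 9 + 0 = 9
  P[5] = 11 + 0 = 11
  P[6] = 6 + 16 = 22
  P[7] = 19 + 16 = 35
  P[8] = 37 + 16 = 53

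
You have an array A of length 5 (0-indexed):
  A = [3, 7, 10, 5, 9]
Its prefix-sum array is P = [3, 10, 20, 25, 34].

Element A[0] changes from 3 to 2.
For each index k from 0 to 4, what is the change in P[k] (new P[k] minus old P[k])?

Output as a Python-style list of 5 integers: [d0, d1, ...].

Element change: A[0] 3 -> 2, delta = -1
For k < 0: P[k] unchanged, delta_P[k] = 0
For k >= 0: P[k] shifts by exactly -1
Delta array: [-1, -1, -1, -1, -1]

Answer: [-1, -1, -1, -1, -1]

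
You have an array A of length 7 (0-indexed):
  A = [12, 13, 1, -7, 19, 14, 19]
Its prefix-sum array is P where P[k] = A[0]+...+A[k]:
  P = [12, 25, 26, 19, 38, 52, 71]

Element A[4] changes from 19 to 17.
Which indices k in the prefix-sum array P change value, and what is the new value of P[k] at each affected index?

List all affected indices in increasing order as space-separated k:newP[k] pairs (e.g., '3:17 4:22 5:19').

P[k] = A[0] + ... + A[k]
P[k] includes A[4] iff k >= 4
Affected indices: 4, 5, ..., 6; delta = -2
  P[4]: 38 + -2 = 36
  P[5]: 52 + -2 = 50
  P[6]: 71 + -2 = 69

Answer: 4:36 5:50 6:69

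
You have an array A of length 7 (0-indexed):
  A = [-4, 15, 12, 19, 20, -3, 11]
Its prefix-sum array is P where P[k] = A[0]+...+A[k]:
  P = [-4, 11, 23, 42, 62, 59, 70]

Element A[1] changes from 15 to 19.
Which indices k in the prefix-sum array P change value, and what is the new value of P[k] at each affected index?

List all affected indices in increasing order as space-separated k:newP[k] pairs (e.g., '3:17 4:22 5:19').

P[k] = A[0] + ... + A[k]
P[k] includes A[1] iff k >= 1
Affected indices: 1, 2, ..., 6; delta = 4
  P[1]: 11 + 4 = 15
  P[2]: 23 + 4 = 27
  P[3]: 42 + 4 = 46
  P[4]: 62 + 4 = 66
  P[5]: 59 + 4 = 63
  P[6]: 70 + 4 = 74

Answer: 1:15 2:27 3:46 4:66 5:63 6:74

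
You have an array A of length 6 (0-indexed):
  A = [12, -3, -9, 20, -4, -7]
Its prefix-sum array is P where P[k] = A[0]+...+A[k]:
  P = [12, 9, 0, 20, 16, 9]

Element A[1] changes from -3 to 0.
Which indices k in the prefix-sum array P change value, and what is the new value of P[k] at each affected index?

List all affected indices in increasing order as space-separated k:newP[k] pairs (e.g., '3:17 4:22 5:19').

Answer: 1:12 2:3 3:23 4:19 5:12

Derivation:
P[k] = A[0] + ... + A[k]
P[k] includes A[1] iff k >= 1
Affected indices: 1, 2, ..., 5; delta = 3
  P[1]: 9 + 3 = 12
  P[2]: 0 + 3 = 3
  P[3]: 20 + 3 = 23
  P[4]: 16 + 3 = 19
  P[5]: 9 + 3 = 12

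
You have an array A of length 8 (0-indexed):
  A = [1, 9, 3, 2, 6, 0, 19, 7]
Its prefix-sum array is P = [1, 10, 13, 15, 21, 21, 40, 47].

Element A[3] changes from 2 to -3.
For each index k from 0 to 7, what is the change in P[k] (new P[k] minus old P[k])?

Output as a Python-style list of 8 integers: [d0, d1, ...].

Element change: A[3] 2 -> -3, delta = -5
For k < 3: P[k] unchanged, delta_P[k] = 0
For k >= 3: P[k] shifts by exactly -5
Delta array: [0, 0, 0, -5, -5, -5, -5, -5]

Answer: [0, 0, 0, -5, -5, -5, -5, -5]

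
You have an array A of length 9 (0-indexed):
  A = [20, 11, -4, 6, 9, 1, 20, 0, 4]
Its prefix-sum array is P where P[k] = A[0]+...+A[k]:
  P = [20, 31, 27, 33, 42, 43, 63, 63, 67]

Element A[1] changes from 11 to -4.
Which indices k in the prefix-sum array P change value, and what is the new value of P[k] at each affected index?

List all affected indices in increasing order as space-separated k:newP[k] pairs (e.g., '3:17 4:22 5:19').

P[k] = A[0] + ... + A[k]
P[k] includes A[1] iff k >= 1
Affected indices: 1, 2, ..., 8; delta = -15
  P[1]: 31 + -15 = 16
  P[2]: 27 + -15 = 12
  P[3]: 33 + -15 = 18
  P[4]: 42 + -15 = 27
  P[5]: 43 + -15 = 28
  P[6]: 63 + -15 = 48
  P[7]: 63 + -15 = 48
  P[8]: 67 + -15 = 52

Answer: 1:16 2:12 3:18 4:27 5:28 6:48 7:48 8:52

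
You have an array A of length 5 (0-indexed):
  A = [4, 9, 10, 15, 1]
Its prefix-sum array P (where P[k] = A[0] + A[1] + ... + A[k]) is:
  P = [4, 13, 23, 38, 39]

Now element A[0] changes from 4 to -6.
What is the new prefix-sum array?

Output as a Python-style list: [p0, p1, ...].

Answer: [-6, 3, 13, 28, 29]

Derivation:
Change: A[0] 4 -> -6, delta = -10
P[k] for k < 0: unchanged (A[0] not included)
P[k] for k >= 0: shift by delta = -10
  P[0] = 4 + -10 = -6
  P[1] = 13 + -10 = 3
  P[2] = 23 + -10 = 13
  P[3] = 38 + -10 = 28
  P[4] = 39 + -10 = 29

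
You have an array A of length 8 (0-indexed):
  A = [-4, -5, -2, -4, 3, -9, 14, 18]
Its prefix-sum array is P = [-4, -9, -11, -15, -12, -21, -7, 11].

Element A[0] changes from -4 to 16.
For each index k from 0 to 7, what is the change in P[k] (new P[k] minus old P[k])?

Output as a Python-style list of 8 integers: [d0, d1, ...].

Answer: [20, 20, 20, 20, 20, 20, 20, 20]

Derivation:
Element change: A[0] -4 -> 16, delta = 20
For k < 0: P[k] unchanged, delta_P[k] = 0
For k >= 0: P[k] shifts by exactly 20
Delta array: [20, 20, 20, 20, 20, 20, 20, 20]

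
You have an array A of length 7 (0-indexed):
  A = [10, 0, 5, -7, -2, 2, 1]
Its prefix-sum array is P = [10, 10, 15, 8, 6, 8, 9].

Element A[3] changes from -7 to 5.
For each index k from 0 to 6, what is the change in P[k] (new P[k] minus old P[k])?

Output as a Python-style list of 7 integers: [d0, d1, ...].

Element change: A[3] -7 -> 5, delta = 12
For k < 3: P[k] unchanged, delta_P[k] = 0
For k >= 3: P[k] shifts by exactly 12
Delta array: [0, 0, 0, 12, 12, 12, 12]

Answer: [0, 0, 0, 12, 12, 12, 12]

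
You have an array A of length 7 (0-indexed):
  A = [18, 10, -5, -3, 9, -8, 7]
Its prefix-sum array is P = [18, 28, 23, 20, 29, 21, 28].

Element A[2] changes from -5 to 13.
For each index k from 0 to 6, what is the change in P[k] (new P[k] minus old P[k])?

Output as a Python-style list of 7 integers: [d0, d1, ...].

Element change: A[2] -5 -> 13, delta = 18
For k < 2: P[k] unchanged, delta_P[k] = 0
For k >= 2: P[k] shifts by exactly 18
Delta array: [0, 0, 18, 18, 18, 18, 18]

Answer: [0, 0, 18, 18, 18, 18, 18]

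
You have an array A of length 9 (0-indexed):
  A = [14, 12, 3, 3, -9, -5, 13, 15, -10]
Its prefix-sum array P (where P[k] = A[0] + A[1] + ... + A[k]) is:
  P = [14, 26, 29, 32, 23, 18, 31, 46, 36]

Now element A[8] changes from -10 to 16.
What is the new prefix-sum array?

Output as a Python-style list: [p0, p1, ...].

Answer: [14, 26, 29, 32, 23, 18, 31, 46, 62]

Derivation:
Change: A[8] -10 -> 16, delta = 26
P[k] for k < 8: unchanged (A[8] not included)
P[k] for k >= 8: shift by delta = 26
  P[0] = 14 + 0 = 14
  P[1] = 26 + 0 = 26
  P[2] = 29 + 0 = 29
  P[3] = 32 + 0 = 32
  P[4] = 23 + 0 = 23
  P[5] = 18 + 0 = 18
  P[6] = 31 + 0 = 31
  P[7] = 46 + 0 = 46
  P[8] = 36 + 26 = 62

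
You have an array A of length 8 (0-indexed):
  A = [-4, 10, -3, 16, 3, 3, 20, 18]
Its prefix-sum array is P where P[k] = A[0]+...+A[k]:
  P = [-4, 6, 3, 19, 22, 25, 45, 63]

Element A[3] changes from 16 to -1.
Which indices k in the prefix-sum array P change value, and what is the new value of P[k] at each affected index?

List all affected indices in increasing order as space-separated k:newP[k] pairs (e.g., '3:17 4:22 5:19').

Answer: 3:2 4:5 5:8 6:28 7:46

Derivation:
P[k] = A[0] + ... + A[k]
P[k] includes A[3] iff k >= 3
Affected indices: 3, 4, ..., 7; delta = -17
  P[3]: 19 + -17 = 2
  P[4]: 22 + -17 = 5
  P[5]: 25 + -17 = 8
  P[6]: 45 + -17 = 28
  P[7]: 63 + -17 = 46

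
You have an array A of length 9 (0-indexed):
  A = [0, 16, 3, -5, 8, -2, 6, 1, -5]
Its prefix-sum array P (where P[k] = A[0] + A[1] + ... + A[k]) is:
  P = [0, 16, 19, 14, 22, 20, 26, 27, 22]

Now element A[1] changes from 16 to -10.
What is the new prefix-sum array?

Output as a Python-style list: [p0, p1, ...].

Change: A[1] 16 -> -10, delta = -26
P[k] for k < 1: unchanged (A[1] not included)
P[k] for k >= 1: shift by delta = -26
  P[0] = 0 + 0 = 0
  P[1] = 16 + -26 = -10
  P[2] = 19 + -26 = -7
  P[3] = 14 + -26 = -12
  P[4] = 22 + -26 = -4
  P[5] = 20 + -26 = -6
  P[6] = 26 + -26 = 0
  P[7] = 27 + -26 = 1
  P[8] = 22 + -26 = -4

Answer: [0, -10, -7, -12, -4, -6, 0, 1, -4]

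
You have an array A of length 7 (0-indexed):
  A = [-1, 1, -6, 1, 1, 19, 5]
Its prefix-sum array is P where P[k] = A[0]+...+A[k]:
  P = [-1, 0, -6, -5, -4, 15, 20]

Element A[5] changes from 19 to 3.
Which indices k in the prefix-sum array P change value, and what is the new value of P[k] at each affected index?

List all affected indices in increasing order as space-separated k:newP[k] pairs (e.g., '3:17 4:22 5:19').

Answer: 5:-1 6:4

Derivation:
P[k] = A[0] + ... + A[k]
P[k] includes A[5] iff k >= 5
Affected indices: 5, 6, ..., 6; delta = -16
  P[5]: 15 + -16 = -1
  P[6]: 20 + -16 = 4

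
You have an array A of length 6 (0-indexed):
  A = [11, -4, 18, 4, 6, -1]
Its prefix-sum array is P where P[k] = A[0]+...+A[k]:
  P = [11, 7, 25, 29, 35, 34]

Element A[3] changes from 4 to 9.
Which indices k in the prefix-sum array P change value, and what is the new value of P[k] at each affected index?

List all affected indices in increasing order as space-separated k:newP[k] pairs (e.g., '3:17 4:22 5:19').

Answer: 3:34 4:40 5:39

Derivation:
P[k] = A[0] + ... + A[k]
P[k] includes A[3] iff k >= 3
Affected indices: 3, 4, ..., 5; delta = 5
  P[3]: 29 + 5 = 34
  P[4]: 35 + 5 = 40
  P[5]: 34 + 5 = 39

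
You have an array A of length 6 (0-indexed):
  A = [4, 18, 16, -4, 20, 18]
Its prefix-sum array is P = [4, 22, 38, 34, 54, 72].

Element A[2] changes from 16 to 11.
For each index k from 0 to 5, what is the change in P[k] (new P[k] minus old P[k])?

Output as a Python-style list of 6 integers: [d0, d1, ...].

Answer: [0, 0, -5, -5, -5, -5]

Derivation:
Element change: A[2] 16 -> 11, delta = -5
For k < 2: P[k] unchanged, delta_P[k] = 0
For k >= 2: P[k] shifts by exactly -5
Delta array: [0, 0, -5, -5, -5, -5]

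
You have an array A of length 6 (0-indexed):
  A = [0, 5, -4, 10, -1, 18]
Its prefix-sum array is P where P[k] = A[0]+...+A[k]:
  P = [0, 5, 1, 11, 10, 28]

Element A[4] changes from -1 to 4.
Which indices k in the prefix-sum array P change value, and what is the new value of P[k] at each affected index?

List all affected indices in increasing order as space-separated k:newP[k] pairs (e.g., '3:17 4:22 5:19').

Answer: 4:15 5:33

Derivation:
P[k] = A[0] + ... + A[k]
P[k] includes A[4] iff k >= 4
Affected indices: 4, 5, ..., 5; delta = 5
  P[4]: 10 + 5 = 15
  P[5]: 28 + 5 = 33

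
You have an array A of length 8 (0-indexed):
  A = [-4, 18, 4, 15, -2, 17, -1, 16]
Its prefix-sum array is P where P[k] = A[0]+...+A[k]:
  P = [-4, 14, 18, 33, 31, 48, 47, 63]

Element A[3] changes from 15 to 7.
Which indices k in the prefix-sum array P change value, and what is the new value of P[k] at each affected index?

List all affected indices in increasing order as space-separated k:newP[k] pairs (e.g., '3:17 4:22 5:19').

P[k] = A[0] + ... + A[k]
P[k] includes A[3] iff k >= 3
Affected indices: 3, 4, ..., 7; delta = -8
  P[3]: 33 + -8 = 25
  P[4]: 31 + -8 = 23
  P[5]: 48 + -8 = 40
  P[6]: 47 + -8 = 39
  P[7]: 63 + -8 = 55

Answer: 3:25 4:23 5:40 6:39 7:55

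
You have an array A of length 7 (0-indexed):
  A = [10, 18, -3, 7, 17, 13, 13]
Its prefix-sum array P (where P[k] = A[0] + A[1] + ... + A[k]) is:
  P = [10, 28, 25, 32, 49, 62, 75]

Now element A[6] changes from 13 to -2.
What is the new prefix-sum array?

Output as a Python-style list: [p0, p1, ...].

Change: A[6] 13 -> -2, delta = -15
P[k] for k < 6: unchanged (A[6] not included)
P[k] for k >= 6: shift by delta = -15
  P[0] = 10 + 0 = 10
  P[1] = 28 + 0 = 28
  P[2] = 25 + 0 = 25
  P[3] = 32 + 0 = 32
  P[4] = 49 + 0 = 49
  P[5] = 62 + 0 = 62
  P[6] = 75 + -15 = 60

Answer: [10, 28, 25, 32, 49, 62, 60]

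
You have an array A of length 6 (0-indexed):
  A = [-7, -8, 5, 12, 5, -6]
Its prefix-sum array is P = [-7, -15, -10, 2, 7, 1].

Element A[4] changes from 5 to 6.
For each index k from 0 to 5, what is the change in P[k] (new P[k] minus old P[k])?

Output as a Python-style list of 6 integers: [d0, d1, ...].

Element change: A[4] 5 -> 6, delta = 1
For k < 4: P[k] unchanged, delta_P[k] = 0
For k >= 4: P[k] shifts by exactly 1
Delta array: [0, 0, 0, 0, 1, 1]

Answer: [0, 0, 0, 0, 1, 1]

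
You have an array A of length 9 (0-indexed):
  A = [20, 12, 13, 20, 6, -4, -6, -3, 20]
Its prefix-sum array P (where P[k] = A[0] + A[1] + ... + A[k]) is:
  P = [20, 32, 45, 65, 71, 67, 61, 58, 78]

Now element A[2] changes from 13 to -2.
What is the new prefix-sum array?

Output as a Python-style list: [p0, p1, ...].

Answer: [20, 32, 30, 50, 56, 52, 46, 43, 63]

Derivation:
Change: A[2] 13 -> -2, delta = -15
P[k] for k < 2: unchanged (A[2] not included)
P[k] for k >= 2: shift by delta = -15
  P[0] = 20 + 0 = 20
  P[1] = 32 + 0 = 32
  P[2] = 45 + -15 = 30
  P[3] = 65 + -15 = 50
  P[4] = 71 + -15 = 56
  P[5] = 67 + -15 = 52
  P[6] = 61 + -15 = 46
  P[7] = 58 + -15 = 43
  P[8] = 78 + -15 = 63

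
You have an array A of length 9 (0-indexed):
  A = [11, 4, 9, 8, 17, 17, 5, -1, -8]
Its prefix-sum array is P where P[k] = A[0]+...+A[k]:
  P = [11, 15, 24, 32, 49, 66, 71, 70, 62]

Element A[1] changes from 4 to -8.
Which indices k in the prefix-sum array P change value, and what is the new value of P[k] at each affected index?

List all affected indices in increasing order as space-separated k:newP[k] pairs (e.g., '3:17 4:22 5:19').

Answer: 1:3 2:12 3:20 4:37 5:54 6:59 7:58 8:50

Derivation:
P[k] = A[0] + ... + A[k]
P[k] includes A[1] iff k >= 1
Affected indices: 1, 2, ..., 8; delta = -12
  P[1]: 15 + -12 = 3
  P[2]: 24 + -12 = 12
  P[3]: 32 + -12 = 20
  P[4]: 49 + -12 = 37
  P[5]: 66 + -12 = 54
  P[6]: 71 + -12 = 59
  P[7]: 70 + -12 = 58
  P[8]: 62 + -12 = 50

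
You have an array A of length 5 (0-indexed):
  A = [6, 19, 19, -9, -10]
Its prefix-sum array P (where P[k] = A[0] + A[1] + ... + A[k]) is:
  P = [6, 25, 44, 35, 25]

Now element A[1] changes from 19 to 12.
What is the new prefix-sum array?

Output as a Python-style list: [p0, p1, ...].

Change: A[1] 19 -> 12, delta = -7
P[k] for k < 1: unchanged (A[1] not included)
P[k] for k >= 1: shift by delta = -7
  P[0] = 6 + 0 = 6
  P[1] = 25 + -7 = 18
  P[2] = 44 + -7 = 37
  P[3] = 35 + -7 = 28
  P[4] = 25 + -7 = 18

Answer: [6, 18, 37, 28, 18]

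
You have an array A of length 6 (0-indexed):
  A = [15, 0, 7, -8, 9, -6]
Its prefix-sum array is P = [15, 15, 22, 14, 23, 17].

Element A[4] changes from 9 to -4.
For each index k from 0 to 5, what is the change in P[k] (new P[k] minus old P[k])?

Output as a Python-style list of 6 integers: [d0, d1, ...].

Element change: A[4] 9 -> -4, delta = -13
For k < 4: P[k] unchanged, delta_P[k] = 0
For k >= 4: P[k] shifts by exactly -13
Delta array: [0, 0, 0, 0, -13, -13]

Answer: [0, 0, 0, 0, -13, -13]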